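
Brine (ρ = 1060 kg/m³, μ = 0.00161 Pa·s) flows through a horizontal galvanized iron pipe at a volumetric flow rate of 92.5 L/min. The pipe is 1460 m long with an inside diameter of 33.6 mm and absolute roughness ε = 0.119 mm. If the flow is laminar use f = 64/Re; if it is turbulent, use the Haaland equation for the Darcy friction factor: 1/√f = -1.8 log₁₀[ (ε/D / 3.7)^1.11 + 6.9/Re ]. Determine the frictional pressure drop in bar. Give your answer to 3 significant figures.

ΔP ≈ 20.9 bar

Q = 92.5 L/min = 92.5/60000 = 0.001542 m³/s.
Cross-sectional area A = πD²/4 = π(0.0336)²/4 = 0.0008867 m²; mean velocity V = Q/A = 0.001542/0.0008867 = 1.739 m/s.
Reynolds number Re = ρVD/μ = 1060 · 1.739 · 0.0336 / 0.00161 = 3.846e+04.
Re > 4000 → turbulent. Relative roughness ε/D = 0.000119/0.0336 = 0.00354. Haaland: 1/√f = -1.8 log₁₀[(0.00354/3.7)^1.11 + 6.9/3.846e+04] = -1.8 log₁₀[0.000446 + 0.000179] = 5.767, so f = 0.03006.
Darcy-Weisbach: ΔP = f(L/D)(ρV²/2) = 0.03006·(1460/0.0336)·(1060·1.739²/2) = 0.03006·4.345e+04·1602 = 2.093e+06 Pa.
ΔP = 2.093e+06 Pa = 20.9 bar.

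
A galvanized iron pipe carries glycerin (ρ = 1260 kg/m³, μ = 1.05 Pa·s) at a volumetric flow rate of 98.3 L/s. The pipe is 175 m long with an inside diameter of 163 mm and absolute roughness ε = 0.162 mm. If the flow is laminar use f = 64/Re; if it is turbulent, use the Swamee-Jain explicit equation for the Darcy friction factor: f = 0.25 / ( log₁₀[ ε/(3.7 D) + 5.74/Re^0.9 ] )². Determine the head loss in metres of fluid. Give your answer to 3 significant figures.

Q = 98.3 L/s = 98.3/1000 = 0.0983 m³/s.
Cross-sectional area A = πD²/4 = π(0.163)²/4 = 0.02087 m²; mean velocity V = Q/A = 0.0983/0.02087 = 4.711 m/s.
Reynolds number Re = ρVD/μ = 1260 · 4.711 · 0.163 / 1.05 = 921.4.
Re < 2300 → laminar flow, so f = 64/Re = 64/921.4 = 0.06946 (the turbulent correlation is not needed).
Darcy-Weisbach: ΔP = f(L/D)(ρV²/2) = 0.06946·(175/0.163)·(1260·4.711²/2) = 0.06946·1074·1.398e+04 = 1.043e+06 Pa.
Head loss h_f = ΔP/(ρg) = 1.043e+06/(1260·9.81) = 84.3 m.

h_f ≈ 84.3 m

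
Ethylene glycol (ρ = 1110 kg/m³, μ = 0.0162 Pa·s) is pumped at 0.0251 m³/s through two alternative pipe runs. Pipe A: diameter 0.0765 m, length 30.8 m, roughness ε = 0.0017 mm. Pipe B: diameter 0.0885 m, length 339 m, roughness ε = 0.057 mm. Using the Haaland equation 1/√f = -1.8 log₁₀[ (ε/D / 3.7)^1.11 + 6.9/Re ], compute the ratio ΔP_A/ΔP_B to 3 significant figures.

ΔP_A/ΔP_B ≈ 0.173

Pipe A: V = Q/A = 0.0251/0.004596 = 5.461 m/s; Re = 2.862e+04; ε/D = 2.22e-05; Haaland → f = 0.02362; ΔP_A = f(L/D)(ρV²/2) = 1.574e+05 Pa.
Pipe B: V = Q/A = 0.0251/0.006151 = 4.08 m/s; Re = 2.474e+04; ε/D = 0.000644; Haaland → f = 0.02577; ΔP_B = f(L/D)(ρV²/2) = 9.121e+05 Pa.
ΔP_A/ΔP_B = 1.574e+05/9.121e+05 = 0.173.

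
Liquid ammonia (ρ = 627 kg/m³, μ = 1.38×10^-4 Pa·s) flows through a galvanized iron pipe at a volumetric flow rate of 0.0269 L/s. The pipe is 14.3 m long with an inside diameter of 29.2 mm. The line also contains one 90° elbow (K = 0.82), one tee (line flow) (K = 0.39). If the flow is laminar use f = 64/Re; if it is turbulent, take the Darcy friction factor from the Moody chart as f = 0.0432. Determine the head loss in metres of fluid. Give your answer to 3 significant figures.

h_f ≈ 0.00184 m

Q = 0.0269 L/s = 0.0269/1000 = 2.69e-05 m³/s.
Cross-sectional area A = πD²/4 = π(0.0292)²/4 = 0.0006697 m²; mean velocity V = Q/A = 2.69e-05/0.0006697 = 0.04017 m/s.
Reynolds number Re = ρVD/μ = 627 · 0.04017 · 0.0292 / 0.000138 = 5329.
Re > 4000 → turbulent; use the Moody-chart value f = 0.0432.
Total minor-loss coefficient ΣK = 1·0.82 + 1·0.39 = 1.21.
ΔP = [f·L/D + ΣK]·(ρV²/2) = [0.0432·14.3/0.0292 + 1.21]·(627·0.04017²/2) = [21.16 + 1.21]·0.5059 = 11.31 Pa.
Head loss h_f = ΔP/(ρg) = 11.31/(627·9.81) = 0.00184 m.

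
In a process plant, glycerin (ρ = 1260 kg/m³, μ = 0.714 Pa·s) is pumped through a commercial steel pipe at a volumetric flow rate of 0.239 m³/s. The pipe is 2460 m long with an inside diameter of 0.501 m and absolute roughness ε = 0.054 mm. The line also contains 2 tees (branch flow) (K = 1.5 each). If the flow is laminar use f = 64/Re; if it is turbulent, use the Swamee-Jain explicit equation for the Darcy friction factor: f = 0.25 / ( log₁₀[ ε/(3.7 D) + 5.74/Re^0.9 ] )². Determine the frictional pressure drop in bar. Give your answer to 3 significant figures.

Cross-sectional area A = πD²/4 = π(0.501)²/4 = 0.1971 m²; mean velocity V = Q/A = 0.239/0.1971 = 1.212 m/s.
Reynolds number Re = ρVD/μ = 1260 · 1.212 · 0.501 / 0.714 = 1072.
Re < 2300 → laminar flow, so f = 64/Re = 64/1072 = 0.05971 (the turbulent correlation is not needed).
Total minor-loss coefficient ΣK = 2·1.5 = 3.
ΔP = [f·L/D + ΣK]·(ρV²/2) = [0.05971·2460/0.501 + 3]·(1260·1.212²/2) = [293.2 + 3]·926 = 2.743e+05 Pa.
ΔP = 2.743e+05 Pa = 2.74 bar.

ΔP ≈ 2.74 bar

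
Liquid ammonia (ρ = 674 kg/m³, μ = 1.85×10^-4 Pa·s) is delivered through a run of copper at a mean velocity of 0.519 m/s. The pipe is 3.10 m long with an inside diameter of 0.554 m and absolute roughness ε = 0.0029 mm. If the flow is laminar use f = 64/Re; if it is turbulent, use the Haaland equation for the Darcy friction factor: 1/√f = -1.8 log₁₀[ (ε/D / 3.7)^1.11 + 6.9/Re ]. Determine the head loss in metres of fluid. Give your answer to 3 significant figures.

h_f ≈ 8.90×10^-4 m

Reynolds number Re = ρVD/μ = 674 · 0.519 · 0.554 / 0.000185 = 1.048e+06.
Re > 4000 → turbulent. Relative roughness ε/D = 2.9e-06/0.554 = 5.23e-06. Haaland: 1/√f = -1.8 log₁₀[(5.23e-06/3.7)^1.11 + 6.9/1.048e+06] = -1.8 log₁₀[3.22e-07 + 6.59e-06] = 9.289, so f = 0.01159.
Darcy-Weisbach: ΔP = f(L/D)(ρV²/2) = 0.01159·(3.1/0.554)·(674·0.519²/2) = 0.01159·5.596·90.77 = 5.887 Pa.
Head loss h_f = ΔP/(ρg) = 5.887/(674·9.81) = 8.90×10^-4 m.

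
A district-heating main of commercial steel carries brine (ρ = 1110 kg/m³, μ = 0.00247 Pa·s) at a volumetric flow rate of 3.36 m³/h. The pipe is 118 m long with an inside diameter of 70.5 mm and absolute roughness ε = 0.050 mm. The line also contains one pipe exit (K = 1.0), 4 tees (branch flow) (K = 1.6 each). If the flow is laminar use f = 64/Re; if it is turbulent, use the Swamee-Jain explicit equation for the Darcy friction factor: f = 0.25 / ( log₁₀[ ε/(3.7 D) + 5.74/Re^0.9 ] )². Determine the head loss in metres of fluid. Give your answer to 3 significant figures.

h_f ≈ 0.190 m

Q = 3.36 m³/h = 3.36/3600 = 0.0009333 m³/s.
Cross-sectional area A = πD²/4 = π(0.0705)²/4 = 0.003904 m²; mean velocity V = Q/A = 0.0009333/0.003904 = 0.2391 m/s.
Reynolds number Re = ρVD/μ = 1110 · 0.2391 · 0.0705 / 0.00247 = 7575.
Re > 4000 → turbulent. Relative roughness ε/D = 5e-05/0.0705 = 0.000709. Swamee-Jain: f = 0.25/(log₁₀[0.000709/3.7 + 5.74/7575^0.9])² = 0.25/(log₁₀[0.000192 + 0.00185])² = 0.25/(-2.69)² = 0.03456.
Total minor-loss coefficient ΣK = 1·1 + 4·1.6 = 7.4.
ΔP = [f·L/D + ΣK]·(ρV²/2) = [0.03456·118/0.0705 + 7.4]·(1110·0.2391²/2) = [57.84 + 7.4]·31.73 = 2070 Pa.
Head loss h_f = ΔP/(ρg) = 2070/(1110·9.81) = 0.190 m.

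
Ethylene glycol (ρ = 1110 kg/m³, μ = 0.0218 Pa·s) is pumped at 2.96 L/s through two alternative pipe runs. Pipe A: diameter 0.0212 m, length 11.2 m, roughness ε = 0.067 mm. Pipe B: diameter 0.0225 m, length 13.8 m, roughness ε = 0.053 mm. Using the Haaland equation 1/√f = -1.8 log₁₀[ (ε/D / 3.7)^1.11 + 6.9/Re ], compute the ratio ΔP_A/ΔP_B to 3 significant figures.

Pipe A: V = Q/A = 0.00296/0.000353 = 8.386 m/s; Re = 9052; ε/D = 0.00316; Haaland → f = 0.03577; ΔP_A = f(L/D)(ρV²/2) = 7.375e+05 Pa.
Pipe B: V = Q/A = 0.00296/0.0003976 = 7.445 m/s; Re = 8529; ε/D = 0.00236; Haaland → f = 0.03519; ΔP_B = f(L/D)(ρV²/2) = 6.638e+05 Pa.
ΔP_A/ΔP_B = 7.375e+05/6.638e+05 = 1.11.

ΔP_A/ΔP_B ≈ 1.11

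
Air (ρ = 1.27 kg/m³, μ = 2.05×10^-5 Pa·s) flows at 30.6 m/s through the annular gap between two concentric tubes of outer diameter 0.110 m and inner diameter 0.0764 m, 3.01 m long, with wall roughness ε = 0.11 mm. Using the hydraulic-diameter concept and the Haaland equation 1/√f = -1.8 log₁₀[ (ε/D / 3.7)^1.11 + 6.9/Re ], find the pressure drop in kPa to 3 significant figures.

ΔP ≈ 1.52 kPa

Hydraulic diameter D_h = 4A/P = D_o - D_i = 0.11 - 0.0764 = 0.0336 m.
Re = ρVD_h/μ = 1.27·30.6·0.0336/2.05e-05 = 6.37e+04.
ε/D_h = 0.00011/0.0336 = 0.00327; Haaland gives 1/√f = -1.8 log₁₀[0.000408+0.000108] = 5.916, so f = 0.02857.
ΔP = f(L/D_h)(ρV²/2) = 0.02857·3.01/0.0336·594.6 = 1522 Pa.
ΔP = 1.52 kPa.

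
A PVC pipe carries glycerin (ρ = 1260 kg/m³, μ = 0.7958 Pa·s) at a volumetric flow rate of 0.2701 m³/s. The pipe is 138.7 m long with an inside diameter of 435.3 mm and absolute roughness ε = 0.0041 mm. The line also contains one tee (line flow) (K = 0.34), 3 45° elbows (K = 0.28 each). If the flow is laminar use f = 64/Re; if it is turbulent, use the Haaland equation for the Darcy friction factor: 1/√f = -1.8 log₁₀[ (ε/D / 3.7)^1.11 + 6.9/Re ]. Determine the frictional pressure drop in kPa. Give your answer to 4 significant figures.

ΔP ≈ 36.28 kPa

Cross-sectional area A = πD²/4 = π(0.4353)²/4 = 0.1488 m²; mean velocity V = Q/A = 0.2701/0.1488 = 1.815 m/s.
Reynolds number Re = ρVD/μ = 1260 · 1.815 · 0.4353 / 0.796 = 1251.
Re < 2300 → laminar flow, so f = 64/Re = 64/1251 = 0.05116 (the turbulent correlation is not needed).
Total minor-loss coefficient ΣK = 1·0.34 + 3·0.28 = 1.18.
ΔP = [f·L/D + ΣK]·(ρV²/2) = [0.05116·138.7/0.4353 + 1.18]·(1260·1.815²/2) = [16.3 + 1.18]·2075 = 3.628e+04 Pa.
ΔP = 3.628e+04 Pa = 36.28 kPa.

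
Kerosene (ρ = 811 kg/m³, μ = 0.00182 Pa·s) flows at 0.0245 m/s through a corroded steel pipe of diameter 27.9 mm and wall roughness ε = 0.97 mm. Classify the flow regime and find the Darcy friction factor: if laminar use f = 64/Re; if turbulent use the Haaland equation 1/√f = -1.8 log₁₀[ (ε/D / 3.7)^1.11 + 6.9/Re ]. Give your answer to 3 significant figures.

f ≈ 0.210

Re = ρVD/μ = 811·0.0245·0.0279/0.00182 = 304.6.
Re < 2300 → laminar, so f = 64/Re = 0.2101 (roughness is irrelevant in laminar flow).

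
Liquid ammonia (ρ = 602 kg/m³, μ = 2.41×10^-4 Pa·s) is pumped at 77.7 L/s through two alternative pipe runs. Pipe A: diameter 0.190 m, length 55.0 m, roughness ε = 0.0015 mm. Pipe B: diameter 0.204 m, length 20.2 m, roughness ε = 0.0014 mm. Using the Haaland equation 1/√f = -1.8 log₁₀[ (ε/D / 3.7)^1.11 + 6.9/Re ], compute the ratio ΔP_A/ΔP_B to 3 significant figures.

Pipe A: V = Q/A = 0.0777/0.02835 = 2.74 m/s; Re = 1.301e+06; ε/D = 7.89e-06; Haaland → f = 0.01126; ΔP_A = f(L/D)(ρV²/2) = 7368 Pa.
Pipe B: V = Q/A = 0.0777/0.03269 = 2.377 m/s; Re = 1.211e+06; ε/D = 6.86e-06; Haaland → f = 0.01136; ΔP_B = f(L/D)(ρV²/2) = 1913 Pa.
ΔP_A/ΔP_B = 7368/1913 = 3.85.

ΔP_A/ΔP_B ≈ 3.85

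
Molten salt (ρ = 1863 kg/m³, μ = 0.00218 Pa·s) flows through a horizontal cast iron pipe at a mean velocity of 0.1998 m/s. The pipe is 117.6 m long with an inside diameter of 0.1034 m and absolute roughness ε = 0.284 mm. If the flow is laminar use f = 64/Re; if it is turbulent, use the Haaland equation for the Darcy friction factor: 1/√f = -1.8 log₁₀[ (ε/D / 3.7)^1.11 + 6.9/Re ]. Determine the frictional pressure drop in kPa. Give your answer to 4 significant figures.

Reynolds number Re = ρVD/μ = 1863 · 0.1998 · 0.1034 / 0.00218 = 1.766e+04.
Re > 4000 → turbulent. Relative roughness ε/D = 0.000284/0.1034 = 0.00275. Haaland: 1/√f = -1.8 log₁₀[(0.00275/3.7)^1.11 + 6.9/1.766e+04] = -1.8 log₁₀[0.000336 + 0.000391] = 5.649, so f = 0.03133.
Darcy-Weisbach: ΔP = f(L/D)(ρV²/2) = 0.03133·(117.6/0.1034)·(1863·0.1998²/2) = 0.03133·1137·37.19 = 1325 Pa.
ΔP = 1325 Pa = 1.325 kPa.

ΔP ≈ 1.325 kPa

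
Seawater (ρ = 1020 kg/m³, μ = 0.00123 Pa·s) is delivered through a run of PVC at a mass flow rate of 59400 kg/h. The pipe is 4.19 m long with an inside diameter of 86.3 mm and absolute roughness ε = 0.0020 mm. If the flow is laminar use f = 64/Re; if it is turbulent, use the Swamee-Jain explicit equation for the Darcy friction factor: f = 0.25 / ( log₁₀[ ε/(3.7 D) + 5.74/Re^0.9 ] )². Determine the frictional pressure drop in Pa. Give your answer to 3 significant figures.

ṁ = 59400 kg/h = 59400/3600 = 16.5 kg/s.
A = πD²/4 = π(0.0863)²/4 = 0.005849 m²; mean velocity V = ṁ/(ρA) = 16.5/(1020 · 0.005849) = 2.765 m/s.
Reynolds number Re = ρVD/μ = 1020 · 2.765 · 0.0863 / 0.00123 = 1.979e+05.
Re > 4000 → turbulent. Relative roughness ε/D = 2e-06/0.0863 = 2.32e-05. Swamee-Jain: f = 0.25/(log₁₀[2.32e-05/3.7 + 5.74/1.979e+05^0.9])² = 0.25/(log₁₀[6.26e-06 + 9.82e-05])² = 0.25/(-3.981)² = 0.01577.
Darcy-Weisbach: ΔP = f(L/D)(ρV²/2) = 0.01577·(4.19/0.0863)·(1020·2.765²/2) = 0.01577·48.55·3900 = 2987 Pa.

ΔP ≈ 2990 Pa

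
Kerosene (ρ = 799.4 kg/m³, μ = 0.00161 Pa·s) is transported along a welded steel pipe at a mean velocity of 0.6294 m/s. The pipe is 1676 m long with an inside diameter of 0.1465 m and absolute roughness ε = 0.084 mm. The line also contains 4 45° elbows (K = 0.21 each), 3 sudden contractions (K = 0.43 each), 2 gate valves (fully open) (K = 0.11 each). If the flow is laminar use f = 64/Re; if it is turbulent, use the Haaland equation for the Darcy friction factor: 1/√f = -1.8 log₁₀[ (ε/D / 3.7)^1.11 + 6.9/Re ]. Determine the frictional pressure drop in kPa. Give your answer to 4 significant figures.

ΔP ≈ 41.69 kPa

Reynolds number Re = ρVD/μ = 799.4 · 0.6294 · 0.1465 / 0.00161 = 4.578e+04.
Re > 4000 → turbulent. Relative roughness ε/D = 8.4e-05/0.1465 = 0.000573. Haaland: 1/√f = -1.8 log₁₀[(0.000573/3.7)^1.11 + 6.9/4.578e+04] = -1.8 log₁₀[5.9e-05 + 0.000151] = 6.621, so f = 0.02281.
Total minor-loss coefficient ΣK = 4·0.21 + 3·0.43 + 2·0.11 = 2.35.
ΔP = [f·L/D + ΣK]·(ρV²/2) = [0.02281·1676/0.1465 + 2.35]·(799.4·0.6294²/2) = [261 + 2.35]·158.3 = 4.169e+04 Pa.
ΔP = 4.169e+04 Pa = 41.69 kPa.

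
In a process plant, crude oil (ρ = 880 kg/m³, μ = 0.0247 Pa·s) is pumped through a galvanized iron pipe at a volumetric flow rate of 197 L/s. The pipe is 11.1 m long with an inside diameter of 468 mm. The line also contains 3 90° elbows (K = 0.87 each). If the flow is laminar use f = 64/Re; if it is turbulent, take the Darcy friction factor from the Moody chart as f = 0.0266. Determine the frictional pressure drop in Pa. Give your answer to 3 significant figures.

ΔP ≈ 1870 Pa

Q = 197 L/s = 197/1000 = 0.197 m³/s.
Cross-sectional area A = πD²/4 = π(0.468)²/4 = 0.172 m²; mean velocity V = Q/A = 0.197/0.172 = 1.145 m/s.
Reynolds number Re = ρVD/μ = 880 · 1.145 · 0.468 / 0.0247 = 1.909e+04.
Re > 4000 → turbulent; use the Moody-chart value f = 0.0266.
Total minor-loss coefficient ΣK = 3·0.87 = 2.61.
ΔP = [f·L/D + ΣK]·(ρV²/2) = [0.0266·11.1/0.468 + 2.61]·(880·1.145²/2) = [0.6309 + 2.61]·577.1 = 1870 Pa.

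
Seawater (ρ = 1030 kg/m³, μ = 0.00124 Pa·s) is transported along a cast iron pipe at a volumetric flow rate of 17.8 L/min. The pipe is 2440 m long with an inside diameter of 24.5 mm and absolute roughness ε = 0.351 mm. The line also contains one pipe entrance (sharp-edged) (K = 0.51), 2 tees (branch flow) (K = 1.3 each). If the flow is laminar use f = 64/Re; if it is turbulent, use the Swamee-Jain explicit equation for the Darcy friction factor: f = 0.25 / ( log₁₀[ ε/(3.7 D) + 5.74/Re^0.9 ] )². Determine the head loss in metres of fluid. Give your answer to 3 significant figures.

h_f ≈ 95.2 m

Q = 17.8 L/min = 17.8/60000 = 0.0002967 m³/s.
Cross-sectional area A = πD²/4 = π(0.0245)²/4 = 0.0004714 m²; mean velocity V = Q/A = 0.0002967/0.0004714 = 0.6293 m/s.
Reynolds number Re = ρVD/μ = 1030 · 0.6293 · 0.0245 / 0.00124 = 1.281e+04.
Re > 4000 → turbulent. Relative roughness ε/D = 0.000351/0.0245 = 0.0143. Swamee-Jain: f = 0.25/(log₁₀[0.0143/3.7 + 5.74/1.281e+04^0.9])² = 0.25/(log₁₀[0.00387 + 0.00115])² = 0.25/(-2.299)² = 0.04731.
Total minor-loss coefficient ΣK = 1·0.51 + 2·1.3 = 3.11.
ΔP = [f·L/D + ΣK]·(ρV²/2) = [0.04731·2440/0.0245 + 3.11]·(1030·0.6293²/2) = [4712 + 3.11]·203.9 = 9.615e+05 Pa.
Head loss h_f = ΔP/(ρg) = 9.615e+05/(1030·9.81) = 95.2 m.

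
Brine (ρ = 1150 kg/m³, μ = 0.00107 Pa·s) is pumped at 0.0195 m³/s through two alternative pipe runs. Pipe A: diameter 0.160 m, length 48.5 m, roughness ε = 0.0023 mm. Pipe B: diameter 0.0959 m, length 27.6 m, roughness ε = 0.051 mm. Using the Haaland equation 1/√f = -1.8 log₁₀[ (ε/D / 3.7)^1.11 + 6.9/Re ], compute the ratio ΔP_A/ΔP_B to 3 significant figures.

ΔP_A/ΔP_B ≈ 0.120

Pipe A: V = Q/A = 0.0195/0.02011 = 0.9699 m/s; Re = 1.668e+05; ε/D = 1.44e-05; Haaland → f = 0.01614; ΔP_A = f(L/D)(ρV²/2) = 2646 Pa.
Pipe B: V = Q/A = 0.0195/0.007223 = 2.7 m/s; Re = 2.783e+05; ε/D = 0.000532; Haaland → f = 0.01834; ΔP_B = f(L/D)(ρV²/2) = 2.212e+04 Pa.
ΔP_A/ΔP_B = 2646/2.212e+04 = 0.120.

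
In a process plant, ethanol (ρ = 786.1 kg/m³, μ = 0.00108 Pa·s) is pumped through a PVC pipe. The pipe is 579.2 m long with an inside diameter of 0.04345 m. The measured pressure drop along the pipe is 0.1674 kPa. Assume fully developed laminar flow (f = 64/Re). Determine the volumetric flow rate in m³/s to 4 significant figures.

For laminar flow, f = 64/Re with Re = ρVD/μ, so Darcy-Weisbach reduces to ΔP = 32μLV/D². Solving for V: V = ΔP·D²/(32μL) = 167.4·(0.04345)²/(32·0.00108·579.2) = 0.01579 m/s.
Check: Re = ρVD/μ = 786.1·0.01579·0.04345/0.00108 = 499.3 < 2300, so the laminar assumption holds.
Q = V·A = 0.01579·(π/4·0.04345²) = 2.341e-05 m³/s = 2.341×10^-5 m³/s.

Q ≈ 2.341×10^-5 m³/s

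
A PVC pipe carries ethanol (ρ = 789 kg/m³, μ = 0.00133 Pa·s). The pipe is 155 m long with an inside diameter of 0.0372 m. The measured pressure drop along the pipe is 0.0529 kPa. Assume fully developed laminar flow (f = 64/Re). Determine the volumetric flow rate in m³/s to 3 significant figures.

For laminar flow, f = 64/Re with Re = ρVD/μ, so Darcy-Weisbach reduces to ΔP = 32μLV/D². Solving for V: V = ΔP·D²/(32μL) = 52.9·(0.0372)²/(32·0.00133·155) = 0.0111 m/s.
Check: Re = ρVD/μ = 789·0.0111·0.0372/0.00133 = 244.9 < 2300, so the laminar assumption holds.
Q = V·A = 0.0111·(π/4·0.0372²) = 1.206e-05 m³/s = 1.21×10^-5 m³/s.

Q ≈ 1.21×10^-5 m³/s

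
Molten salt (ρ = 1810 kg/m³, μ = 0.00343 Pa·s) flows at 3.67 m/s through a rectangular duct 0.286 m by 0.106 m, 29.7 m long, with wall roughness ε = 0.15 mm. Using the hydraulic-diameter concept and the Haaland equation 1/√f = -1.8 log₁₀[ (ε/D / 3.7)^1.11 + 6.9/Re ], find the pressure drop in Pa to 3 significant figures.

Hydraulic diameter D_h = 4A/P = 4·(0.286·0.106)/(2·(0.286+0.106)) = 0.1213/0.784 = 0.1547 m.
Re = ρVD_h/μ = 1810·3.67·0.1547/0.00343 = 2.995e+05.
ε/D_h = 0.00015/0.1547 = 0.00097; Haaland gives 1/√f = -1.8 log₁₀[0.000106+2.3e-05] = 7.002, so f = 0.0204.
ΔP = f(L/D_h)(ρV²/2) = 0.0204·29.7/0.1547·1.219e+04 = 4.774e+04 Pa.

ΔP ≈ 47700 Pa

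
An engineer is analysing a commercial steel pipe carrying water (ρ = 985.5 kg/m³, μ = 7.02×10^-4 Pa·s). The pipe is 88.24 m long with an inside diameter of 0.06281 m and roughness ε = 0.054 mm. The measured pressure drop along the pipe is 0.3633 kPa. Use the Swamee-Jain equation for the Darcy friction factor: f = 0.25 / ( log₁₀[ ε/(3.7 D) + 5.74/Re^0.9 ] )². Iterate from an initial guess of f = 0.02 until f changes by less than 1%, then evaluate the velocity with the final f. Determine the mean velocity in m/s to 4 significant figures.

V ≈ 0.1292 m/s

Rearranging Darcy-Weisbach: V = √(2·ΔP·D/(f·L·ρ)). With ε/D = 5.4e-05/0.06281 = 0.00086, iterate starting from f = 0.02:
  f = 0.02 → V = √(2·363.3·0.06281/(0.02·88.24·985.5)) = 0.162 m/s; Re = ρVD/μ = 1.428e+04; f → 0.02986
  f = 0.02986 → V = 0.1326 m/s; Re = 1.169e+04; f → 0.03126
  f = 0.03126 → V = 0.1296 m/s; Re = 1.143e+04; f → 0.03142
Converged (Δf/f < 1%). With the final f = 0.03142: V = √(2·363.3·0.06281/(0.03142·88.24·985.5)) = 0.1292 m/s.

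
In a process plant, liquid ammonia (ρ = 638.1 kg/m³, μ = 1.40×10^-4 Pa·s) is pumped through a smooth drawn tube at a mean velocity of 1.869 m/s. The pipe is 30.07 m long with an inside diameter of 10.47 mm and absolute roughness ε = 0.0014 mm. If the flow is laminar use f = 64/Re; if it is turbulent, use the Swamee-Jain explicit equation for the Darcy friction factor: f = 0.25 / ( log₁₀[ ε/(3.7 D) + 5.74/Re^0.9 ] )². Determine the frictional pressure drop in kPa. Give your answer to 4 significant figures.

ΔP ≈ 60.91 kPa

Reynolds number Re = ρVD/μ = 638.1 · 1.869 · 0.01047 / 0.00014 = 8.919e+04.
Re > 4000 → turbulent. Relative roughness ε/D = 1.4e-06/0.01047 = 0.000134. Swamee-Jain: f = 0.25/(log₁₀[0.000134/3.7 + 5.74/8.919e+04^0.9])² = 0.25/(log₁₀[3.61e-05 + 0.000201])² = 0.25/(-3.625)² = 0.01903.
Darcy-Weisbach: ΔP = f(L/D)(ρV²/2) = 0.01903·(30.07/0.01047)·(638.1·1.869²/2) = 0.01903·2872·1114 = 6.091e+04 Pa.
ΔP = 6.091e+04 Pa = 60.91 kPa.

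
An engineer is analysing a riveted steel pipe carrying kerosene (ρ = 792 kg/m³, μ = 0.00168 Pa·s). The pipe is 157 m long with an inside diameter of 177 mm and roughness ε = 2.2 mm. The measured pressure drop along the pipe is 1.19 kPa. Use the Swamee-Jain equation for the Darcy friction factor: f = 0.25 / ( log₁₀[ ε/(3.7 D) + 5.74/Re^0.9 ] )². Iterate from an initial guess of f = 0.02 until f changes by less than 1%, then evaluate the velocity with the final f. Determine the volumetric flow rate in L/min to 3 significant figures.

Q ≈ 411 L/min

Rearranging Darcy-Weisbach: V = √(2·ΔP·D/(f·L·ρ)). With ε/D = 0.0022/0.177 = 0.0124, iterate starting from f = 0.02:
  f = 0.02 → V = √(2·1190·0.177/(0.02·157·792)) = 0.4116 m/s; Re = ρVD/μ = 3.434e+04; f → 0.04282
  f = 0.04282 → V = 0.2813 m/s; Re = 2.347e+04; f → 0.04359
  f = 0.04359 → V = 0.2788 m/s; Re = 2.326e+04; f → 0.04361
Converged (Δf/f < 1%). With the final f = 0.04361: V = √(2·1190·0.177/(0.04361·157·792)) = 0.2787 m/s.
Q = V·A = 0.2787·(π/4·0.177²) = 0.006858 m³/s = 411 L/min.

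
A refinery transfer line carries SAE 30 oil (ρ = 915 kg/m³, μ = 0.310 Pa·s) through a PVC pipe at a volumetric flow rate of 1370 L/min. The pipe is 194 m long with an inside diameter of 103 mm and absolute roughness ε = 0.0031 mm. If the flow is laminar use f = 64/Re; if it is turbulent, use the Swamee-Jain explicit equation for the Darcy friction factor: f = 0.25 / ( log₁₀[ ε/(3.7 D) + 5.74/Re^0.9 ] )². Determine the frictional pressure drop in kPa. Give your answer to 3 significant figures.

Q = 1370 L/min = 1370/60000 = 0.02283 m³/s.
Cross-sectional area A = πD²/4 = π(0.103)²/4 = 0.008332 m²; mean velocity V = Q/A = 0.02283/0.008332 = 2.74 m/s.
Reynolds number Re = ρVD/μ = 915 · 2.74 · 0.103 / 0.31 = 833.1.
Re < 2300 → laminar flow, so f = 64/Re = 64/833.1 = 0.07682 (the turbulent correlation is not needed).
Darcy-Weisbach: ΔP = f(L/D)(ρV²/2) = 0.07682·(194/0.103)·(915·2.74²/2) = 0.07682·1883·3436 = 4.971e+05 Pa.
ΔP = 4.971e+05 Pa = 497 kPa.

ΔP ≈ 497 kPa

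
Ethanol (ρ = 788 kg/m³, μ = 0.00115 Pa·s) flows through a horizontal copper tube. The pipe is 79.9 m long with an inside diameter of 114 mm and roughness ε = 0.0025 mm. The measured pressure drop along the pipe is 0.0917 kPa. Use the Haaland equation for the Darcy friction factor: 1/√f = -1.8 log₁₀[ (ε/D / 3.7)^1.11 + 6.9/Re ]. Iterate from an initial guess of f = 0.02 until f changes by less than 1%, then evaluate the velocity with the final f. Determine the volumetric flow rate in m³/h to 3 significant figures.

Q ≈ 3.68 m³/h

Rearranging Darcy-Weisbach: V = √(2·ΔP·D/(f·L·ρ)). With ε/D = 2.5e-06/0.114 = 2.19e-05, iterate starting from f = 0.02:
  f = 0.02 → V = √(2·91.7·0.114/(0.02·79.9·788)) = 0.1289 m/s; Re = ρVD/μ = 1.007e+04; f → 0.03085
  f = 0.03085 → V = 0.1037 m/s; Re = 8104; f → 0.03277
  f = 0.03277 → V = 0.1007 m/s; Re = 7864; f → 0.03305
Converged (Δf/f < 1%). With the final f = 0.03305: V = √(2·91.7·0.114/(0.03305·79.9·788)) = 0.1002 m/s.
Q = V·A = 0.1002·(π/4·0.114²) = 0.001023 m³/s = 3.68 m³/h.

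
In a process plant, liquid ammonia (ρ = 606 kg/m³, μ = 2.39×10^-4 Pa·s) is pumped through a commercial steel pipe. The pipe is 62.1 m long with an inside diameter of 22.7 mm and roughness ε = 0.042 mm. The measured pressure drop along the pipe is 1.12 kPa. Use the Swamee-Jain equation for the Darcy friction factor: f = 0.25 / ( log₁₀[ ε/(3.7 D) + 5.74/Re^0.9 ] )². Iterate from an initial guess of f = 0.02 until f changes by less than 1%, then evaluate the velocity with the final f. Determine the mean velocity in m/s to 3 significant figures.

Rearranging Darcy-Weisbach: V = √(2·ΔP·D/(f·L·ρ)). With ε/D = 4.2e-05/0.0227 = 0.00185, iterate starting from f = 0.02:
  f = 0.02 → V = √(2·1120·0.0227/(0.02·62.1·606)) = 0.2599 m/s; Re = ρVD/μ = 1.496e+04; f → 0.03137
  f = 0.03137 → V = 0.2075 m/s; Re = 1.194e+04; f → 0.03276
  f = 0.03276 → V = 0.2031 m/s; Re = 1.169e+04; f → 0.03291
Converged (Δf/f < 1%). With the final f = 0.03291: V = √(2·1120·0.0227/(0.03291·62.1·606)) = 0.2026 m/s.

V ≈ 0.203 m/s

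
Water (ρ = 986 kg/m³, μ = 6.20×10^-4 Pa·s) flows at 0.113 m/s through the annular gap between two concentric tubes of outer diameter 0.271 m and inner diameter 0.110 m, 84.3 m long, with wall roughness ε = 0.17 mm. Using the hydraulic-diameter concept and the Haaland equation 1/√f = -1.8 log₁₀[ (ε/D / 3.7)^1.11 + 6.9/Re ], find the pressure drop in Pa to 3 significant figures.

Hydraulic diameter D_h = 4A/P = D_o - D_i = 0.271 - 0.11 = 0.161 m.
Re = ρVD_h/μ = 986·0.113·0.161/0.00062 = 2.893e+04.
ε/D_h = 0.00017/0.161 = 0.00106; Haaland gives 1/√f = -1.8 log₁₀[0.000116+0.000238] = 6.21, so f = 0.02593.
ΔP = f(L/D_h)(ρV²/2) = 0.02593·84.3/0.161·6.295 = 85.47 Pa.

ΔP ≈ 85.5 Pa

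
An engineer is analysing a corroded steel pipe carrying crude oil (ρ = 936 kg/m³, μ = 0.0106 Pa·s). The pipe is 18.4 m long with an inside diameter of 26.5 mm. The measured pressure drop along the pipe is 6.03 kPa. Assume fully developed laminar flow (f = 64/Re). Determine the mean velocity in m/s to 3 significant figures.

V ≈ 0.678 m/s

For laminar flow, f = 64/Re with Re = ρVD/μ, so Darcy-Weisbach reduces to ΔP = 32μLV/D². Solving for V: V = ΔP·D²/(32μL) = 6030·(0.0265)²/(32·0.0106·18.4) = 0.6785 m/s.
Check: Re = ρVD/μ = 936·0.6785·0.0265/0.0106 = 1588 < 2300, so the laminar assumption holds.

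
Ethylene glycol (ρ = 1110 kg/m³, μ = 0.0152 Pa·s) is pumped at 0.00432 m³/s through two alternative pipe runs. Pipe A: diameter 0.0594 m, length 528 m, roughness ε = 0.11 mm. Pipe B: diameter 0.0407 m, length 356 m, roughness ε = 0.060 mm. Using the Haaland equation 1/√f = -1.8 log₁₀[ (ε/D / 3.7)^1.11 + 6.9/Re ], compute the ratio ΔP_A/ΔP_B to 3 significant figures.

ΔP_A/ΔP_B ≈ 0.248

Pipe A: V = Q/A = 0.00432/0.002771 = 1.559 m/s; Re = 6762; ε/D = 0.00185; Haaland → f = 0.03651; ΔP_A = f(L/D)(ρV²/2) = 4.377e+05 Pa.
Pipe B: V = Q/A = 0.00432/0.001301 = 3.321 m/s; Re = 9869; ε/D = 0.00147; Haaland → f = 0.03293; ΔP_B = f(L/D)(ρV²/2) = 1.762e+06 Pa.
ΔP_A/ΔP_B = 4.377e+05/1.762e+06 = 0.248.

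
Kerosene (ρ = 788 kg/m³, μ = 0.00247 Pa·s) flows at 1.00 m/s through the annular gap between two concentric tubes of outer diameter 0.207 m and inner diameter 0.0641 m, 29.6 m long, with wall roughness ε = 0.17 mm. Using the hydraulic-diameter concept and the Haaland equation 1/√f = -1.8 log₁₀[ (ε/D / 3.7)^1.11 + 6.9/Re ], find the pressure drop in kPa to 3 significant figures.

ΔP ≈ 2.00 kPa

Hydraulic diameter D_h = 4A/P = D_o - D_i = 0.207 - 0.0641 = 0.1429 m.
Re = ρVD_h/μ = 788·1·0.1429/0.00247 = 4.559e+04.
ε/D_h = 0.00017/0.1429 = 0.00119; Haaland gives 1/√f = -1.8 log₁₀[0.000133+0.000151] = 6.384, so f = 0.02454.
ΔP = f(L/D_h)(ρV²/2) = 0.02454·29.6/0.1429·394 = 2003 Pa.
ΔP = 2.00 kPa.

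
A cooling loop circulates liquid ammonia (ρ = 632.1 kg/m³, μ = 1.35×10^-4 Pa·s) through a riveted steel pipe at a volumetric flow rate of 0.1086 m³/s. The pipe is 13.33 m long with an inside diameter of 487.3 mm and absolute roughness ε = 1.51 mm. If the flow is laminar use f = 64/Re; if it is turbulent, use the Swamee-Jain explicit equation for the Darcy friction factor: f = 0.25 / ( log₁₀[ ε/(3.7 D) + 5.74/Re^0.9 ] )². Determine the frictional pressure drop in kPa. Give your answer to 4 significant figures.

Cross-sectional area A = πD²/4 = π(0.4873)²/4 = 0.1865 m²; mean velocity V = Q/A = 0.1086/0.1865 = 0.5823 m/s.
Reynolds number Re = ρVD/μ = 632.1 · 0.5823 · 0.4873 / 0.000135 = 1.329e+06.
Re > 4000 → turbulent. Relative roughness ε/D = 0.00151/0.4873 = 0.0031. Swamee-Jain: f = 0.25/(log₁₀[0.0031/3.7 + 5.74/1.329e+06^0.9])² = 0.25/(log₁₀[0.000837 + 1.77e-05])² = 0.25/(-3.068)² = 0.02656.
Darcy-Weisbach: ΔP = f(L/D)(ρV²/2) = 0.02656·(13.33/0.4873)·(632.1·0.5823²/2) = 0.02656·27.35·107.2 = 77.86 Pa.
ΔP = 77.86 Pa = 0.07786 kPa.

ΔP ≈ 0.07786 kPa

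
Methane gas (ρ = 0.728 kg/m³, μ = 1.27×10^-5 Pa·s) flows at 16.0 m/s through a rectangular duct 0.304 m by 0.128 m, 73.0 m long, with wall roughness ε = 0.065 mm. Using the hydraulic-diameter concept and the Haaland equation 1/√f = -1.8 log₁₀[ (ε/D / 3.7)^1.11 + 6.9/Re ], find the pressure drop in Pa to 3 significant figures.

ΔP ≈ 689 Pa

Hydraulic diameter D_h = 4A/P = 4·(0.304·0.128)/(2·(0.304+0.128)) = 0.1556/0.864 = 0.1801 m.
Re = ρVD_h/μ = 0.728·16·0.1801/1.27e-05 = 1.652e+05.
ε/D_h = 6.5e-05/0.1801 = 0.000361; Haaland gives 1/√f = -1.8 log₁₀[3.53e-05+4.18e-05] = 7.404, so f = 0.01824.
ΔP = f(L/D_h)(ρV²/2) = 0.01824·73/0.1801·93.18 = 688.9 Pa.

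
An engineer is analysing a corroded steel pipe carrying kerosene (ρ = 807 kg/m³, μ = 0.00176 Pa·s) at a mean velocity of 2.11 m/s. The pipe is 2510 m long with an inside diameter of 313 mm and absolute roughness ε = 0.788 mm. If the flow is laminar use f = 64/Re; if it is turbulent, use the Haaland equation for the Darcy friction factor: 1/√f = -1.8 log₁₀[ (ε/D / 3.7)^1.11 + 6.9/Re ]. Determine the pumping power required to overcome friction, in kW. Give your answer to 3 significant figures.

Reynolds number Re = ρVD/μ = 807 · 2.11 · 0.313 / 0.00176 = 3.028e+05.
Re > 4000 → turbulent. Relative roughness ε/D = 0.000788/0.313 = 0.00252. Haaland: 1/√f = -1.8 log₁₀[(0.00252/3.7)^1.11 + 6.9/3.028e+05] = -1.8 log₁₀[0.000305 + 2.28e-05] = 6.272, so f = 0.02542.
Darcy-Weisbach: ΔP = f(L/D)(ρV²/2) = 0.02542·(2510/0.313)·(807·2.11²/2) = 0.02542·8019·1796 = 3.662e+05 Pa.
Q = V·A = 2.11·0.07694 = 0.1624 m³/s.
Pumping power P = QΔP = 0.1624·3.662e+05 = 59460 W = 59.5 kW.

P ≈ 59.5 kW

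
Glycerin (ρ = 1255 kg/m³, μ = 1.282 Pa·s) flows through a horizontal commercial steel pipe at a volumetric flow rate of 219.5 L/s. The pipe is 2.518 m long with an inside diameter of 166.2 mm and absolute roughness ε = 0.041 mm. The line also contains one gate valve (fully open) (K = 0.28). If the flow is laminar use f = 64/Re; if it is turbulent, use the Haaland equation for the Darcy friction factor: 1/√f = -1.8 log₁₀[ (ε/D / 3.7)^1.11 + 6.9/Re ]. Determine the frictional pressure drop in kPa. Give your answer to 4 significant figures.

Q = 219.5 L/s = 219.5/1000 = 0.2195 m³/s.
Cross-sectional area A = πD²/4 = π(0.1662)²/4 = 0.02169 m²; mean velocity V = Q/A = 0.2195/0.02169 = 10.12 m/s.
Reynolds number Re = ρVD/μ = 1255 · 10.12 · 0.1662 / 1.28 = 1646.
Re < 2300 → laminar flow, so f = 64/Re = 64/1646 = 0.03888 (the turbulent correlation is not needed).
Total minor-loss coefficient ΣK = 1·0.28 = 0.28.
ΔP = [f·L/D + ΣK]·(ρV²/2) = [0.03888·2.518/0.1662 + 0.28]·(1255·10.12²/2) = [0.589 + 0.28]·6.424e+04 = 5.582e+04 Pa.
ΔP = 5.582e+04 Pa = 55.82 kPa.

ΔP ≈ 55.82 kPa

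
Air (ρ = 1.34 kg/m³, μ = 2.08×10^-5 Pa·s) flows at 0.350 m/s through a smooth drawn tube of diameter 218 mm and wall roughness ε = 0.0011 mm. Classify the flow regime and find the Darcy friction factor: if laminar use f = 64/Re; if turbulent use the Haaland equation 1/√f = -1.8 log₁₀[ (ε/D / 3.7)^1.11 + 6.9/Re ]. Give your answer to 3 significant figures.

f ≈ 0.0379

Re = ρVD/μ = 1.34·0.35·0.218/2.08e-05 = 4915.
Re > 4000 → turbulent. ε/D = 1.1e-06/0.218 = 5.05e-06; Haaland: 1/√f = -1.8 log₁₀[3.09e-07 + 0.0014] = 5.135, so f = 0.03793.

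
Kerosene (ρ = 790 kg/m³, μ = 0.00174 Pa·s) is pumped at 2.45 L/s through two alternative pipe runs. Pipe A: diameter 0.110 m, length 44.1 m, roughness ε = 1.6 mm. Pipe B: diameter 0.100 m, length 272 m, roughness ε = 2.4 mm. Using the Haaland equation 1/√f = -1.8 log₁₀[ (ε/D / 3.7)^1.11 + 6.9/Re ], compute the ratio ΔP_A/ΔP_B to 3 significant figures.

ΔP_A/ΔP_B ≈ 0.0858

Pipe A: V = Q/A = 0.00245/0.009503 = 0.2578 m/s; Re = 1.288e+04; ε/D = 0.0145; Haaland → f = 0.04662; ΔP_A = f(L/D)(ρV²/2) = 490.7 Pa.
Pipe B: V = Q/A = 0.00245/0.007854 = 0.3119 m/s; Re = 1.416e+04; ε/D = 0.024; Haaland → f = 0.0547; ΔP_B = f(L/D)(ρV²/2) = 5719 Pa.
ΔP_A/ΔP_B = 490.7/5719 = 0.0858.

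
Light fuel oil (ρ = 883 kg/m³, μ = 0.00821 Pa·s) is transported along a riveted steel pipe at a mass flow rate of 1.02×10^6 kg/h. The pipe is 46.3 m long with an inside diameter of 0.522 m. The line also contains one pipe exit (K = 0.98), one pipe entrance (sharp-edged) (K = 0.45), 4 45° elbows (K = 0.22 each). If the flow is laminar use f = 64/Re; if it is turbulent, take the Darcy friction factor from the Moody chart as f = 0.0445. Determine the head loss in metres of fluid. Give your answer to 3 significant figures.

h_f ≈ 0.717 m

ṁ = 1.02×10^6 kg/h = 1.02×10^6/3600 = 283.3 kg/s.
A = πD²/4 = π(0.522)²/4 = 0.214 m²; mean velocity V = ṁ/(ρA) = 283.3/(883 · 0.214) = 1.499 m/s.
Reynolds number Re = ρVD/μ = 883 · 1.499 · 0.522 / 0.00821 = 8.418e+04.
Re > 4000 → turbulent; use the Moody-chart value f = 0.0445.
Total minor-loss coefficient ΣK = 1·0.98 + 1·0.45 + 4·0.22 = 2.31.
ΔP = [f·L/D + ΣK]·(ρV²/2) = [0.0445·46.3/0.522 + 2.31]·(883·1.499²/2) = [3.947 + 2.31]·992.5 = 6210 Pa.
Head loss h_f = ΔP/(ρg) = 6210/(883·9.81) = 0.717 m.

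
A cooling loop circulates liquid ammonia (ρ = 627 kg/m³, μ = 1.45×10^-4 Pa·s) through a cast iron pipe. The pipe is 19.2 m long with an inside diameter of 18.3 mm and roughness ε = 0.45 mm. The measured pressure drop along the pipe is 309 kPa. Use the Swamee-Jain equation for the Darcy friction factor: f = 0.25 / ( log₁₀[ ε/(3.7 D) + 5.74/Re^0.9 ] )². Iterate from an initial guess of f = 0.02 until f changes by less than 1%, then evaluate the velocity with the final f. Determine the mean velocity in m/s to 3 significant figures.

V ≈ 4.21 m/s

Rearranging Darcy-Weisbach: V = √(2·ΔP·D/(f·L·ρ)). With ε/D = 0.00045/0.0183 = 0.0246, iterate starting from f = 0.02:
  f = 0.02 → V = √(2·3.09e+05·0.0183/(0.02·19.2·627)) = 6.854 m/s; Re = ρVD/μ = 5.423e+05; f → 0.05285
  f = 0.05285 → V = 4.216 m/s; Re = 3.336e+05; f → 0.05292
Converged (Δf/f < 1%). With the final f = 0.05292: V = √(2·3.09e+05·0.0183/(0.05292·19.2·627)) = 4.213 m/s.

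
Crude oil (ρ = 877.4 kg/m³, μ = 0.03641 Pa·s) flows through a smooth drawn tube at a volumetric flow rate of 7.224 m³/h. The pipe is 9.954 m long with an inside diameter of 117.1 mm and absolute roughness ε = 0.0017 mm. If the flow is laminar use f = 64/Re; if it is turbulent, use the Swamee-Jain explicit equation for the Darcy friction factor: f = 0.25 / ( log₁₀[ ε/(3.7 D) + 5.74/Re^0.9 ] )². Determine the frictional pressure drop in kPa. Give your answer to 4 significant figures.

ΔP ≈ 0.1576 kPa

Q = 7.224 m³/h = 7.224/3600 = 0.002007 m³/s.
Cross-sectional area A = πD²/4 = π(0.1171)²/4 = 0.01077 m²; mean velocity V = Q/A = 0.002007/0.01077 = 0.1863 m/s.
Reynolds number Re = ρVD/μ = 877.4 · 0.1863 · 0.1171 / 0.0364 = 525.8.
Re < 2300 → laminar flow, so f = 64/Re = 64/525.8 = 0.1217 (the turbulent correlation is not needed).
Darcy-Weisbach: ΔP = f(L/D)(ρV²/2) = 0.1217·(9.954/0.1171)·(877.4·0.1863²/2) = 0.1217·85·15.23 = 157.6 Pa.
ΔP = 157.6 Pa = 0.1576 kPa.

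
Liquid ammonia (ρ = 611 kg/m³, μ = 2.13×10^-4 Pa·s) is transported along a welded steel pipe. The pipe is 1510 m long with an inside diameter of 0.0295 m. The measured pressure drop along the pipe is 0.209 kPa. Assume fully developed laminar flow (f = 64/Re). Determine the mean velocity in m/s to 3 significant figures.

For laminar flow, f = 64/Re with Re = ρVD/μ, so Darcy-Weisbach reduces to ΔP = 32μLV/D². Solving for V: V = ΔP·D²/(32μL) = 209·(0.0295)²/(32·0.000213·1510) = 0.01767 m/s.
Check: Re = ρVD/μ = 611·0.01767·0.0295/0.000213 = 1495 < 2300, so the laminar assumption holds.

V ≈ 0.0177 m/s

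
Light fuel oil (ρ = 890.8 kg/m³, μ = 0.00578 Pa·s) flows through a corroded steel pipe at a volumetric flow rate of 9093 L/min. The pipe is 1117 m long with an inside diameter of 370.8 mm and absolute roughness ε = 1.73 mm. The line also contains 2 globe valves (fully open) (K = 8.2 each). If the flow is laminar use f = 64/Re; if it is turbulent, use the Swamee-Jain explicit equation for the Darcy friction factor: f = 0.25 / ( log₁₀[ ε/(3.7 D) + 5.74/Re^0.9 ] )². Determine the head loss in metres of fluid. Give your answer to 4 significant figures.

Q = 9093 L/min = 9093/60000 = 0.1515 m³/s.
Cross-sectional area A = πD²/4 = π(0.3708)²/4 = 0.108 m²; mean velocity V = Q/A = 0.1515/0.108 = 1.403 m/s.
Reynolds number Re = ρVD/μ = 890.8 · 1.403 · 0.3708 / 0.00578 = 8.02e+04.
Re > 4000 → turbulent. Relative roughness ε/D = 0.00173/0.3708 = 0.00467. Swamee-Jain: f = 0.25/(log₁₀[0.00467/3.7 + 5.74/8.02e+04^0.9])² = 0.25/(log₁₀[0.00126 + 0.000221])² = 0.25/(-2.829)² = 0.03124.
Total minor-loss coefficient ΣK = 2·8.2 = 16.4.
ΔP = [f·L/D + ΣK]·(ρV²/2) = [0.03124·1117/0.3708 + 16.4]·(890.8·1.403²/2) = [94.1 + 16.4]·877.3 = 9.693e+04 Pa.
Head loss h_f = ΔP/(ρg) = 9.693e+04/(890.8·9.81) = 11.09 m.

h_f ≈ 11.09 m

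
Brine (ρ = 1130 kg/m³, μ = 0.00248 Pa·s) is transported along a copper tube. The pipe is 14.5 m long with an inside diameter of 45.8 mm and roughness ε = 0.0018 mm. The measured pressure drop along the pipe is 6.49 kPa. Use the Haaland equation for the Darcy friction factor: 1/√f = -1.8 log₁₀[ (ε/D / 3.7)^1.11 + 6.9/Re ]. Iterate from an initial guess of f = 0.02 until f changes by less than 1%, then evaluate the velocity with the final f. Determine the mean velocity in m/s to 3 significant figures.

Rearranging Darcy-Weisbach: V = √(2·ΔP·D/(f·L·ρ)). With ε/D = 1.8e-06/0.0458 = 3.93e-05, iterate starting from f = 0.02:
  f = 0.02 → V = √(2·6490·0.0458/(0.02·14.5·1130)) = 1.347 m/s; Re = ρVD/μ = 2.811e+04; f → 0.02375
  f = 0.02375 → V = 1.236 m/s; Re = 2.579e+04; f → 0.02425
  f = 0.02425 → V = 1.223 m/s; Re = 2.553e+04; f → 0.02431
Converged (Δf/f < 1%). With the final f = 0.02431: V = √(2·6490·0.0458/(0.02431·14.5·1130)) = 1.222 m/s.

V ≈ 1.22 m/s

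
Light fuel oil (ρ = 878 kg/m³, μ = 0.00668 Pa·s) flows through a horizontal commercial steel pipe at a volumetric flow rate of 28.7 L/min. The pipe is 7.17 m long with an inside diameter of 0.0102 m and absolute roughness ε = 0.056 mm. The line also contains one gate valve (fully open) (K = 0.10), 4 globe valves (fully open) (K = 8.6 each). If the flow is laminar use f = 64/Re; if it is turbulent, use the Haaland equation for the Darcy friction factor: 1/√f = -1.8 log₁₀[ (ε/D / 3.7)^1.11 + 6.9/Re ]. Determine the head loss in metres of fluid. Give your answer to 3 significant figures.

h_f ≈ 109 m

Q = 28.7 L/min = 28.7/60000 = 0.0004783 m³/s.
Cross-sectional area A = πD²/4 = π(0.0102)²/4 = 8.171e-05 m²; mean velocity V = Q/A = 0.0004783/8.171e-05 = 5.854 m/s.
Reynolds number Re = ρVD/μ = 878 · 5.854 · 0.0102 / 0.00668 = 7848.
Re > 4000 → turbulent. Relative roughness ε/D = 5.6e-05/0.0102 = 0.00549. Haaland: 1/√f = -1.8 log₁₀[(0.00549/3.7)^1.11 + 6.9/7848] = -1.8 log₁₀[0.000725 + 0.000879] = 5.031, so f = 0.03951.
Total minor-loss coefficient ΣK = 1·0.1 + 4·8.6 = 34.5.
ΔP = [f·L/D + ΣK]·(ρV²/2) = [0.03951·7.17/0.0102 + 34.5]·(878·5.854²/2) = [27.78 + 34.5]·1.504e+04 = 9.368e+05 Pa.
Head loss h_f = ΔP/(ρg) = 9.368e+05/(878·9.81) = 109 m.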